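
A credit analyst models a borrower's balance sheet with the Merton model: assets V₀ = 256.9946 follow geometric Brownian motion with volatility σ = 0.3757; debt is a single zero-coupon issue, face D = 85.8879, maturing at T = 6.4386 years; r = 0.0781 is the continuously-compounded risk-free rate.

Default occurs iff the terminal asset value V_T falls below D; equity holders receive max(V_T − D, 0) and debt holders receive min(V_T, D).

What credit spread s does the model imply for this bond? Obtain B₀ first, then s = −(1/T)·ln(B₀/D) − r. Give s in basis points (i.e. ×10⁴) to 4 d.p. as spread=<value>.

spread=59.6172

d₁ = [ln(V₀/D) + (r + σ²/2)T] / (σ√T)
   = [ln(256.9946/85.8879) + (0.0781 + 0.5·0.3757²)·6.4386] / (0.3757·√6.4386)
   = [1.096012 + 0.957260] / 0.953316 = 2.153821
d₂ = d₁ − σ√T = 2.153821 − 0.953316 = 1.200505
N(d₁) = 0.984373,  N(d₂) = 0.885028,  e^(−rT) = 0.604802
E₀ = V₀·N(d₁) − D·e^(−rT)·N(d₂)
   = 256.9946·0.984373 − 85.8879·0.604802·0.885028 = 207.005590
B₀ = V₀ − E₀ = 256.9946 − 207.005590 = 49.989010
spread = −(1/T)·ln(B₀/D) − r = −(1/6.4386)·ln(49.989010/85.8879) − 0.0781 = 0.00596172
in basis points: 0.00596172 × 10⁴ = 59.6172 bp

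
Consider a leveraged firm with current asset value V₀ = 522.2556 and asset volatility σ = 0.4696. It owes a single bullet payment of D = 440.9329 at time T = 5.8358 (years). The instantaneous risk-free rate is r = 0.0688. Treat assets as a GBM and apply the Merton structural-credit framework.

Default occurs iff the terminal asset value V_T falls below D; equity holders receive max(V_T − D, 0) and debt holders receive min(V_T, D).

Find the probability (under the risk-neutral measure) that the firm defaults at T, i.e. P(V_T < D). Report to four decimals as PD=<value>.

d₁ = [ln(V₀/D) + (r + σ²/2)T] / (σ√T)
   = [ln(522.2556/440.9329) + (0.0688 + 0.5·0.4696²)·5.8358] / (0.4696·√5.8358)
   = [0.169264 + 1.044970] / 1.134432 = 1.070347
d₂ = d₁ − σ√T = 1.070347 − 1.134432 = -0.064085
risk-neutral PD = N(−d₂) = N(0.064085) = 0.525549

PD=0.5255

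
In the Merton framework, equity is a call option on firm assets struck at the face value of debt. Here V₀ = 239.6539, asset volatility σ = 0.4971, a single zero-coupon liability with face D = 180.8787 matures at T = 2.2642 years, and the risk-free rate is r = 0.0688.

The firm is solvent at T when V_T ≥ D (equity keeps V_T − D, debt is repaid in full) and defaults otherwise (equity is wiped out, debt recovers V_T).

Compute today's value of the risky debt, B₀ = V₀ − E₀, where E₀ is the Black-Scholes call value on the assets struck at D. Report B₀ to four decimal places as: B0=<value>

B0=130.7756

d₁ = [ln(V₀/D) + (r + σ²/2)T] / (σ√T)
   = [ln(239.6539/180.8787) + (0.0688 + 0.5·0.4971²)·2.2642] / (0.4971·√2.2642)
   = [0.281369 + 0.435528] / 0.747999 = 0.958420
d₂ = d₁ − σ√T = 0.958420 − 0.747999 = 0.210421
N(d₁) = 0.831075,  N(d₂) = 0.583330,  e^(−rT) = 0.855750
E₀ = V₀·N(d₁) − D·e^(−rT)·N(d₂)
   = 239.6539·0.831075 − 180.8787·0.855750·0.583330 = 108.878315
B₀ = V₀ − E₀ = 239.6539 − 108.878315 = 130.775585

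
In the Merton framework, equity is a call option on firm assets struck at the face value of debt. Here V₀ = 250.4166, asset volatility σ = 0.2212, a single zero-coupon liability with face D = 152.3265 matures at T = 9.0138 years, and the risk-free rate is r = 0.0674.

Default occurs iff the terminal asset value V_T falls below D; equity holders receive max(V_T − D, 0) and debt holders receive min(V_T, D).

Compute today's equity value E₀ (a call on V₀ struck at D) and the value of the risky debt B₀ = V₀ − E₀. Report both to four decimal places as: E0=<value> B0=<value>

E0=169.2814 B0=81.1352

d₁ = [ln(V₀/D) + (r + σ²/2)T] / (σ√T)
   = [ln(250.4166/152.3265) + (0.0674 + 0.5·0.2212²)·9.0138] / (0.2212·√9.0138)
   = [0.497100 + 0.828050] / 0.664109 = 1.995381
d₂ = d₁ − σ√T = 1.995381 − 0.664109 = 1.331273
N(d₁) = 0.976999,  N(d₂) = 0.908450,  e^(−rT) = 0.544695
E₀ = V₀·N(d₁) − D·e^(−rT)·N(d₂)
   = 250.4166·0.976999 − 152.3265·0.544695·0.908450 = 169.281445
B₀ = V₀ − E₀ = 250.4166 − 169.281445 = 81.135155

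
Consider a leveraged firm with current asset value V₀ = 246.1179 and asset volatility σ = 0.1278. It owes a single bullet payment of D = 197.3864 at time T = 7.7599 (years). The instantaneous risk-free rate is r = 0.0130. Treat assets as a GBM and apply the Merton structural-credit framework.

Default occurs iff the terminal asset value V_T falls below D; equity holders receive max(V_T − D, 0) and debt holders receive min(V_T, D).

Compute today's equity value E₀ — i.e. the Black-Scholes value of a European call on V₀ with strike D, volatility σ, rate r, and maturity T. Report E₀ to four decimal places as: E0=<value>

d₁ = [ln(V₀/D) + (r + σ²/2)T] / (σ√T)
   = [ln(246.1179/197.3864) + (0.0130 + 0.5·0.1278²)·7.7599] / (0.1278·√7.7599)
   = [0.220647 + 0.164249] / 0.356007 = 1.081148
d₂ = d₁ − σ√T = 1.081148 − 0.356007 = 0.725141
N(d₁) = 0.860184,  N(d₂) = 0.765817,  e^(−rT) = 0.904043
E₀ = V₀·N(d₁) − D·e^(−rT)·N(d₂)
   = 246.1179·0.860184 − 197.3864·0.904043·0.765817 = 75.049968

E0=75.0500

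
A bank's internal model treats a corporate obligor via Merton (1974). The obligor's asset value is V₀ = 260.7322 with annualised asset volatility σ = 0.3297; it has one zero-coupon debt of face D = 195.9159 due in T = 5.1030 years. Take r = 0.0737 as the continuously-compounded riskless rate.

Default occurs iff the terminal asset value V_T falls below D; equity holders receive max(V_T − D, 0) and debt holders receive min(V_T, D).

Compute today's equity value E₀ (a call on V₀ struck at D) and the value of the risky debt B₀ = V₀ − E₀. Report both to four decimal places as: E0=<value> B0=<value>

E0=139.9370 B0=120.7952

d₁ = [ln(V₀/D) + (r + σ²/2)T] / (σ√T)
   = [ln(260.7322/195.9159) + (0.0737 + 0.5·0.3297²)·5.1030] / (0.3297·√5.1030)
   = [0.285808 + 0.653444] / 0.744786 = 1.261104
d₂ = d₁ − σ√T = 1.261104 − 0.744786 = 0.516317
N(d₁) = 0.896364,  N(d₂) = 0.697184,  e^(−rT) = 0.686540
E₀ = V₀·N(d₁) − D·e^(−rT)·N(d₂)
   = 260.7322·0.896364 − 195.9159·0.686540·0.697184 = 139.937000
B₀ = V₀ − E₀ = 260.7322 − 139.937000 = 120.795200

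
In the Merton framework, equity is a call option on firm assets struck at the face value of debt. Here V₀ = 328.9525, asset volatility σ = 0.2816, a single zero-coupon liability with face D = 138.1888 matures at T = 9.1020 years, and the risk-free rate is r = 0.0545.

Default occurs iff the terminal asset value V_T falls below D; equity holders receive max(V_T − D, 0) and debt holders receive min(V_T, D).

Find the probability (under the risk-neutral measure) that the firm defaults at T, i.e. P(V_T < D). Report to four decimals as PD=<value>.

PD=0.1190

d₁ = [ln(V₀/D) + (r + σ²/2)T] / (σ√T)
   = [ln(328.9525/138.1888) + (0.0545 + 0.5·0.2816²)·9.1020] / (0.2816·√9.1020)
   = [0.867292 + 0.856947] / 0.849574 = 2.029535
d₂ = d₁ − σ√T = 2.029535 − 0.849574 = 1.179961
risk-neutral PD = N(−d₂) = N(-1.179961) = 0.119008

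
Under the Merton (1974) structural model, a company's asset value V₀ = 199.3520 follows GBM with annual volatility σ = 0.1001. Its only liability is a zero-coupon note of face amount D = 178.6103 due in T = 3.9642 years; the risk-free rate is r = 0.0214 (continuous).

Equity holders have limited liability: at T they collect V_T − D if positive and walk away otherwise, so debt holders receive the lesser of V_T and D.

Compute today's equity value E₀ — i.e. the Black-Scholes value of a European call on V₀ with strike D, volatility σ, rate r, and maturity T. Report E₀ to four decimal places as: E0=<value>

d₁ = [ln(V₀/D) + (r + σ²/2)T] / (σ√T)
   = [ln(199.3520/178.6103) + (0.0214 + 0.5·0.1001²)·3.9642] / (0.1001·√3.9642)
   = [0.109866 + 0.104695] / 0.199302 = 1.076558
d₂ = d₁ − σ√T = 1.076558 − 0.199302 = 0.877256
N(d₁) = 0.859161,  N(d₂) = 0.809826,  e^(−rT) = 0.918665
E₀ = V₀·N(d₁) − D·e^(−rT)·N(d₂)
   = 199.3520·0.859161 − 178.6103·0.918665·0.809826 = 38.396770

E0=38.3968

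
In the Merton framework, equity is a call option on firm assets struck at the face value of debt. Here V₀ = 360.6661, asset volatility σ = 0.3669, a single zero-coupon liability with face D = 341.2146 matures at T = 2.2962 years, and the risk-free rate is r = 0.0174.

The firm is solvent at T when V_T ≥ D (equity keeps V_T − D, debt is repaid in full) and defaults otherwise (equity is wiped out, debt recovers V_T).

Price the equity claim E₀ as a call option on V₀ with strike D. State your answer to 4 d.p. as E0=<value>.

d₁ = [ln(V₀/D) + (r + σ²/2)T] / (σ√T)
   = [ln(360.6661/341.2146) + (0.0174 + 0.5·0.3669²)·2.2962] / (0.3669·√2.2962)
   = [0.055441 + 0.194506] / 0.555972 = 0.449568
d₂ = d₁ − σ√T = 0.449568 − 0.555972 = -0.106403
N(d₁) = 0.673489,  N(d₂) = 0.457631,  e^(−rT) = 0.960834
E₀ = V₀·N(d₁) − D·e^(−rT)·N(d₂)
   = 360.6661·0.673489 − 341.2146·0.960834·0.457631 = 92.870074

E0=92.8701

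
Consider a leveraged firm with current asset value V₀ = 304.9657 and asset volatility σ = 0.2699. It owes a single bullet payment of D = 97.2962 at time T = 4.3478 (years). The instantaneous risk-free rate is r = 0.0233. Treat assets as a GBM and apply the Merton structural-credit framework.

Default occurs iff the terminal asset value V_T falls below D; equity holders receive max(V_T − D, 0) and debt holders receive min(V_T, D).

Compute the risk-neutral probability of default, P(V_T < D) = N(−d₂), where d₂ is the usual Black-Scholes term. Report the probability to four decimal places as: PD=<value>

d₁ = [ln(V₀/D) + (r + σ²/2)T] / (σ√T)
   = [ln(304.9657/97.2962) + (0.0233 + 0.5·0.2699²)·4.3478] / (0.2699·√4.3478)
   = [1.142439 + 0.259664] / 0.562779 = 2.491393
d₂ = d₁ − σ√T = 2.491393 − 0.562779 = 1.928614
risk-neutral PD = N(−d₂) = N(-1.928614) = 0.026889

PD=0.0269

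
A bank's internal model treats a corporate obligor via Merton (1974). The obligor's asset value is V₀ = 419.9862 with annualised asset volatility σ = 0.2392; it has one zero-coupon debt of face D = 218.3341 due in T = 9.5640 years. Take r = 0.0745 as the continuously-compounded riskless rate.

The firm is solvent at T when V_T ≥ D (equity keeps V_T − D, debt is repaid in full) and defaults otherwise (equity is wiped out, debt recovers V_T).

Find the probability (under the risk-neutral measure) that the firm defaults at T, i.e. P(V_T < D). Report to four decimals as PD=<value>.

PD=0.0697

d₁ = [ln(V₀/D) + (r + σ²/2)T] / (σ√T)
   = [ln(419.9862/218.3341) + (0.0745 + 0.5·0.2392²)·9.5640] / (0.2392·√9.5640)
   = [0.654195 + 0.986128] / 0.739743 = 2.217423
d₂ = d₁ − σ√T = 2.217423 − 0.739743 = 1.477680
risk-neutral PD = N(−d₂) = N(-1.477680) = 0.069747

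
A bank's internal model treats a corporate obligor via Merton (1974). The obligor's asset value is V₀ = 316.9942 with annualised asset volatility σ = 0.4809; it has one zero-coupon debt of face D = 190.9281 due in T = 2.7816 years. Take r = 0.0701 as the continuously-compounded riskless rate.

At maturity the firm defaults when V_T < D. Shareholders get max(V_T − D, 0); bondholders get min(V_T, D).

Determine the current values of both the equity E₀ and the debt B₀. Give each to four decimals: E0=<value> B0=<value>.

E0=177.8036 B0=139.1906

d₁ = [ln(V₀/D) + (r + σ²/2)T] / (σ√T)
   = [ln(316.9942/190.9281) + (0.0701 + 0.5·0.4809²)·2.7816] / (0.4809·√2.7816)
   = [0.506987 + 0.516633] / 0.802051 = 1.276252
d₂ = d₁ − σ√T = 1.276252 − 0.802051 = 0.474201
N(d₁) = 0.899067,  N(d₂) = 0.682322,  e^(−rT) = 0.822843
E₀ = V₀·N(d₁) − D·e^(−rT)·N(d₂)
   = 316.9942·0.899067 − 190.9281·0.822843·0.682322 = 177.803630
B₀ = V₀ − E₀ = 316.9942 − 177.803630 = 139.190570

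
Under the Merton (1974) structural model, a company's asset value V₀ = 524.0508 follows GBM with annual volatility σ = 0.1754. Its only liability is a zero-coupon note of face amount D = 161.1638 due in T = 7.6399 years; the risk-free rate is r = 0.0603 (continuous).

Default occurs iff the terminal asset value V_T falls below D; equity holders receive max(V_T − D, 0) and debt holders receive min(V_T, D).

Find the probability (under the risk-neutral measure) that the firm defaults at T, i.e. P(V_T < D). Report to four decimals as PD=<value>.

d₁ = [ln(V₀/D) + (r + σ²/2)T] / (σ√T)
   = [ln(524.0508/161.1638) + (0.0603 + 0.5·0.1754²)·7.6399] / (0.1754·√7.6399)
   = [1.179167 + 0.578207] / 0.484812 = 3.624858
d₂ = d₁ − σ√T = 3.624858 − 0.484812 = 3.140046
risk-neutral PD = N(−d₂) = N(-3.140046) = 0.000845

PD=0.0008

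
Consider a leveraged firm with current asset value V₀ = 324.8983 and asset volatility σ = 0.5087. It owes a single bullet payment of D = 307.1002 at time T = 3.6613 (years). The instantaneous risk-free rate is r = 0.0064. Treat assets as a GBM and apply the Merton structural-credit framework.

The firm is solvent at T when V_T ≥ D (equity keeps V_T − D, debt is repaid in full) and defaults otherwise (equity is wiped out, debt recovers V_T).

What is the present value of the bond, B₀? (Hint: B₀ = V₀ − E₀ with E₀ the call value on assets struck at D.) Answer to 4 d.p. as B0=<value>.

B0=195.3780

d₁ = [ln(V₀/D) + (r + σ²/2)T] / (σ√T)
   = [ln(324.8983/307.1002) + (0.0064 + 0.5·0.5087²)·3.6613] / (0.5087·√3.6613)
   = [0.056338 + 0.497160] / 0.973373 = 0.568639
d₂ = d₁ − σ√T = 0.568639 − 0.973373 = -0.404734
N(d₁) = 0.715199,  N(d₂) = 0.342837,  e^(−rT) = 0.976840
E₀ = V₀·N(d₁) − D·e^(−rT)·N(d₂)
   = 324.8983·0.715199 − 307.1002·0.976840·0.342837 = 129.520332
B₀ = V₀ − E₀ = 324.8983 − 129.520332 = 195.377968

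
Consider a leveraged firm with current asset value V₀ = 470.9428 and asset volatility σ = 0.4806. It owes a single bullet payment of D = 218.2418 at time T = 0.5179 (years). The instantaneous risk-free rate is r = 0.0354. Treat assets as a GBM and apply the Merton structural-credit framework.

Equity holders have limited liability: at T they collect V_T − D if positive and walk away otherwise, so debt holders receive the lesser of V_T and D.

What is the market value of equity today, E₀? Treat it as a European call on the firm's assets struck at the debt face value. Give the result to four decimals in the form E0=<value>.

E0=257.0910

d₁ = [ln(V₀/D) + (r + σ²/2)T] / (σ√T)
   = [ln(470.9428/218.2418) + (0.0354 + 0.5·0.4806²)·0.5179] / (0.4806·√0.5179)
   = [0.769133 + 0.078145] / 0.345865 = 2.449736
d₂ = d₁ − σ√T = 2.449736 − 0.345865 = 2.103871
N(d₁) = 0.992852,  N(d₂) = 0.982305,  e^(−rT) = 0.981833
E₀ = V₀·N(d₁) − D·e^(−rT)·N(d₂)
   = 470.9428·0.992852 − 218.2418·0.981833·0.982305 = 257.090995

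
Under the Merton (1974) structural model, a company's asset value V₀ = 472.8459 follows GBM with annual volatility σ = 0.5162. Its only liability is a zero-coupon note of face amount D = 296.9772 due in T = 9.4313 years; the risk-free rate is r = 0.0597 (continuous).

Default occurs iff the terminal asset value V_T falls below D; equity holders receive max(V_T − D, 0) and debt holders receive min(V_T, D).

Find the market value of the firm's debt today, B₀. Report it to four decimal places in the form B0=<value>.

d₁ = [ln(V₀/D) + (r + σ²/2)T] / (σ√T)
   = [ln(472.8459/296.9772) + (0.0597 + 0.5·0.5162²)·9.4313] / (0.5162·√9.4313)
   = [0.465114 + 1.819592] / 1.585272 = 1.441208
d₂ = d₁ − σ√T = 1.441208 − 1.585272 = -0.144064
N(d₁) = 0.925237,  N(d₂) = 0.442725,  e^(−rT) = 0.569470
E₀ = V₀·N(d₁) − D·e^(−rT)·N(d₂)
   = 472.8459·0.925237 − 296.9772·0.569470·0.442725 = 362.621022
B₀ = V₀ − E₀ = 472.8459 − 362.621022 = 110.224878

B0=110.2249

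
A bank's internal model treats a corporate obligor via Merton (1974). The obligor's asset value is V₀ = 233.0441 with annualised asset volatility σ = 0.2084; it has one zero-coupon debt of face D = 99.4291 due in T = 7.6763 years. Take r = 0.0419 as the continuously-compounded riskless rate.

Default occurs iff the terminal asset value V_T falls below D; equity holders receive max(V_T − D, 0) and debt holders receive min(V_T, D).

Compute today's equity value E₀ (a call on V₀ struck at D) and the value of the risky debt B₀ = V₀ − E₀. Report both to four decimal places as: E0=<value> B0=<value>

d₁ = [ln(V₀/D) + (r + σ²/2)T] / (σ√T)
   = [ln(233.0441/99.4291) + (0.0419 + 0.5·0.2084²)·7.6763] / (0.2084·√7.6763)
   = [0.851783 + 0.488330] / 0.577396 = 2.320960
d₂ = d₁ − σ√T = 2.320960 − 0.577396 = 1.743564
N(d₁) = 0.989856,  N(d₂) = 0.959382,  e^(−rT) = 0.724961
E₀ = V₀·N(d₁) − D·e^(−rT)·N(d₂)
   = 233.0441·0.989856 − 99.4291·0.724961·0.959382 = 161.525537
B₀ = V₀ − E₀ = 233.0441 − 161.525537 = 71.518563

E0=161.5255 B0=71.5186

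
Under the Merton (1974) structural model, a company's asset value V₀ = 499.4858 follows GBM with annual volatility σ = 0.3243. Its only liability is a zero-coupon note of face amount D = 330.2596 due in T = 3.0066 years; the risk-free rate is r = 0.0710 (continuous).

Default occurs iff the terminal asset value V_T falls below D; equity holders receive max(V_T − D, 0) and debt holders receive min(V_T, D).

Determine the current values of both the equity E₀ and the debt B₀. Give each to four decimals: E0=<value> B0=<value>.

E0=246.0232 B0=253.4626

d₁ = [ln(V₀/D) + (r + σ²/2)T] / (σ√T)
   = [ln(499.4858/330.2596) + (0.0710 + 0.5·0.3243²)·3.0066] / (0.3243·√3.0066)
   = [0.413700 + 0.371571] / 0.562322 = 1.396481
d₂ = d₁ − σ√T = 1.396481 − 0.562322 = 0.834160
N(d₁) = 0.918715,  N(d₂) = 0.797904,  e^(−rT) = 0.807778
E₀ = V₀·N(d₁) − D·e^(−rT)·N(d₂)
   = 499.4858·0.918715 − 330.2596·0.807778·0.797904 = 246.023199
B₀ = V₀ − E₀ = 499.4858 − 246.023199 = 253.462601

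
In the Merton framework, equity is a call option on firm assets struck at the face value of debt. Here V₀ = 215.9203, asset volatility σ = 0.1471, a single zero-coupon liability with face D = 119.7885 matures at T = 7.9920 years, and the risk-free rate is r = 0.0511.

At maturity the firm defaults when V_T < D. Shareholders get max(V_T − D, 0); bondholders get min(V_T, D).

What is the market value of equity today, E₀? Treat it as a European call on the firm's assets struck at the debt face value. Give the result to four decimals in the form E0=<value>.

E0=136.4409

d₁ = [ln(V₀/D) + (r + σ²/2)T] / (σ√T)
   = [ln(215.9203/119.7885) + (0.0511 + 0.5·0.1471²)·7.9920] / (0.1471·√7.9920)
   = [0.589182 + 0.494858] / 0.415854 = 2.606783
d₂ = d₁ − σ√T = 2.606783 − 0.415854 = 2.190929
N(d₁) = 0.995430,  N(d₂) = 0.985772,  e^(−rT) = 0.664719
E₀ = V₀·N(d₁) − D·e^(−rT)·N(d₂)
   = 215.9203·0.995430 − 119.7885·0.664719·0.985772 = 136.440857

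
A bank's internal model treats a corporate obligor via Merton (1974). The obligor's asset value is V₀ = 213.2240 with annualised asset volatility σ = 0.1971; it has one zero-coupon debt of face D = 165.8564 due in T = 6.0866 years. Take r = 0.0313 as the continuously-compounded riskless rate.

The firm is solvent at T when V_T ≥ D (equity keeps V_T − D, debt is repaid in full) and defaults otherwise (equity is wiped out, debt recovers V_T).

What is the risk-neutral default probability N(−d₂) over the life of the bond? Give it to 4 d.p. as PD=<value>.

PD=0.2529

d₁ = [ln(V₀/D) + (r + σ²/2)T] / (σ√T)
   = [ln(213.2240/165.8564) + (0.0313 + 0.5·0.1971²)·6.0866] / (0.1971·√6.0866)
   = [0.251221 + 0.308738] / 0.486266 = 1.151548
d₂ = d₁ − σ√T = 1.151548 − 0.486266 = 0.665282
risk-neutral PD = N(−d₂) = N(-0.665282) = 0.252935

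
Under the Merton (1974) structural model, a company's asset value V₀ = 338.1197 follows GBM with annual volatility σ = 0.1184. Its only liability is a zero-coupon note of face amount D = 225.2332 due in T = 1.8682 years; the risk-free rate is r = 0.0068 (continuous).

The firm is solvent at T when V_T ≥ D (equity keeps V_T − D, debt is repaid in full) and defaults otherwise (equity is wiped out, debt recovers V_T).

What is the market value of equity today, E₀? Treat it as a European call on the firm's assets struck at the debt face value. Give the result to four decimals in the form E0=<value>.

E0=115.7968

d₁ = [ln(V₀/D) + (r + σ²/2)T] / (σ√T)
   = [ln(338.1197/225.2332) + (0.0068 + 0.5·0.1184²)·1.8682] / (0.1184·√1.8682)
   = [0.406264 + 0.025798] / 0.161832 = 2.669825
d₂ = d₁ − σ√T = 2.669825 − 0.161832 = 2.507994
N(d₁) = 0.996205,  N(d₂) = 0.993929,  e^(−rT) = 0.987377
E₀ = V₀·N(d₁) − D·e^(−rT)·N(d₂)
   = 338.1197·0.996205 − 225.2332·0.987377·0.993929 = 115.796820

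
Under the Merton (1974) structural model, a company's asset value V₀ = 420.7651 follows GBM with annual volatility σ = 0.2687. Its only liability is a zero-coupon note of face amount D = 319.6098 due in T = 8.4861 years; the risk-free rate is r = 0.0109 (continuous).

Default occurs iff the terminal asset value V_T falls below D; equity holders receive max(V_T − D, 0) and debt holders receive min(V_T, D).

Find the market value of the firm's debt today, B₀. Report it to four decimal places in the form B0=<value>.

d₁ = [ln(V₀/D) + (r + σ²/2)T] / (σ√T)
   = [ln(420.7651/319.6098) + (0.0109 + 0.5·0.2687²)·8.4861] / (0.2687·√8.4861)
   = [0.274974 + 0.398845] / 0.782748 = 0.860838
d₂ = d₁ − σ√T = 0.860838 − 0.782748 = 0.078091
N(d₁) = 0.805336,  N(d₂) = 0.531122,  e^(−rT) = 0.911651
E₀ = V₀·N(d₁) − D·e^(−rT)·N(d₂)
   = 420.7651·0.805336 − 319.6098·0.911651·0.531122 = 184.103131
B₀ = V₀ − E₀ = 420.7651 − 184.103131 = 236.661969

B0=236.6620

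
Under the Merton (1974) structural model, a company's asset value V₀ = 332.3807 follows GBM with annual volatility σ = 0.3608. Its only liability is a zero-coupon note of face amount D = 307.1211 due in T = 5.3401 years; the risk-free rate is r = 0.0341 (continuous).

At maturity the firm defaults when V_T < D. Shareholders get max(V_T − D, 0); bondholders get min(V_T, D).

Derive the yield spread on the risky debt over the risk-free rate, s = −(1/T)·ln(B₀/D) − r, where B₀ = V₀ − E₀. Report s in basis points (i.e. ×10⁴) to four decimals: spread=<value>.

spread=511.9170

d₁ = [ln(V₀/D) + (r + σ²/2)T] / (σ√T)
   = [ln(332.3807/307.1211) + (0.0341 + 0.5·0.3608²)·5.3401] / (0.3608·√5.3401)
   = [0.079039 + 0.529676] / 0.833760 = 0.730083
d₂ = d₁ − σ√T = 0.730083 − 0.833760 = -0.103677
N(d₁) = 0.767330,  N(d₂) = 0.458713,  e^(−rT) = 0.833520
E₀ = V₀·N(d₁) − D·e^(−rT)·N(d₂)
   = 332.3807·0.767330 − 307.1211·0.833520·0.458713 = 137.619162
B₀ = V₀ − E₀ = 332.3807 − 137.619162 = 194.761538
spread = −(1/T)·ln(B₀/D) − r = −(1/5.3401)·ln(194.761538/307.1211) − 0.0341 = 0.05119170
in basis points: 0.05119170 × 10⁴ = 511.9170 bp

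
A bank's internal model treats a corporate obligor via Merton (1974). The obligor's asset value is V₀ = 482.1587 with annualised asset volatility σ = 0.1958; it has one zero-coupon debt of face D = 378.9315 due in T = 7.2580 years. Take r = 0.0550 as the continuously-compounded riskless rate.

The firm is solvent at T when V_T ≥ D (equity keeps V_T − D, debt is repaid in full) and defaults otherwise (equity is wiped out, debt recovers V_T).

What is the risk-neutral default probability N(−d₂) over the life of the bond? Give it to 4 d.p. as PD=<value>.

d₁ = [ln(V₀/D) + (r + σ²/2)T] / (σ√T)
   = [ln(482.1587/378.9315) + (0.0550 + 0.5·0.1958²)·7.2580] / (0.1958·√7.2580)
   = [0.240918 + 0.538317] / 0.527498 = 1.477227
d₂ = d₁ − σ√T = 1.477227 − 0.527498 = 0.949729
risk-neutral PD = N(−d₂) = N(-0.949729) = 0.171125

PD=0.1711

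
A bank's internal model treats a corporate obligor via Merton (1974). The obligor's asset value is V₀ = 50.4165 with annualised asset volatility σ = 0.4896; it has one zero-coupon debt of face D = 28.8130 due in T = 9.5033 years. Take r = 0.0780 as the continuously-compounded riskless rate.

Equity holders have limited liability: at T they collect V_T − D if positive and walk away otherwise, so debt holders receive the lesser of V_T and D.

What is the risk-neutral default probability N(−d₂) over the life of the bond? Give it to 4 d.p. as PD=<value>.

PD=0.4573

d₁ = [ln(V₀/D) + (r + σ²/2)T] / (σ√T)
   = [ln(50.4165/28.8130) + (0.0780 + 0.5·0.4896²)·9.5033] / (0.4896·√9.5033)
   = [0.559492 + 1.880267] / 1.509311 = 1.616472
d₂ = d₁ − σ√T = 1.616472 − 1.509311 = 0.107161
risk-neutral PD = N(−d₂) = N(-0.107161) = 0.457330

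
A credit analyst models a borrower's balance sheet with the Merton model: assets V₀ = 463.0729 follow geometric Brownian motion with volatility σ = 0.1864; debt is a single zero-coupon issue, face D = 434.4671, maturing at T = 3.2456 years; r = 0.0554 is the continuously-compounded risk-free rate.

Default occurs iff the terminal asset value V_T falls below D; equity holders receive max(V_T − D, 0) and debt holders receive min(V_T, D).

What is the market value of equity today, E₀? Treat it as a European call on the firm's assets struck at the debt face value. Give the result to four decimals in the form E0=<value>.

d₁ = [ln(V₀/D) + (r + σ²/2)T] / (σ√T)
   = [ln(463.0729/434.4671) + (0.0554 + 0.5·0.1864²)·3.2456] / (0.1864·√3.2456)
   = [0.063764 + 0.236190] / 0.335810 = 0.893228
d₂ = d₁ − σ√T = 0.893228 − 0.335810 = 0.557418
N(d₁) = 0.814132,  N(d₂) = 0.711379,  e^(−rT) = 0.835432
E₀ = V₀·N(d₁) − D·e^(−rT)·N(d₂)
   = 463.0729·0.814132 − 434.4671·0.835432·0.711379 = 118.794999

E0=118.7950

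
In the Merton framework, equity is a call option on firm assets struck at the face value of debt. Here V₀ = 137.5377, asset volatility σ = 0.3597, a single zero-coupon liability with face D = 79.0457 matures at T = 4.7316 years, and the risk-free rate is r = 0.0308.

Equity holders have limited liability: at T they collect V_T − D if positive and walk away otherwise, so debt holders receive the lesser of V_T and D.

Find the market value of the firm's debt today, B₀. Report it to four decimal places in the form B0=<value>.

d₁ = [ln(V₀/D) + (r + σ²/2)T] / (σ√T)
   = [ln(137.5377/79.0457) + (0.0308 + 0.5·0.3597²)·4.7316] / (0.3597·√4.7316)
   = [0.553872 + 0.451830] / 0.782428 = 1.285360
d₂ = d₁ − σ√T = 1.285360 − 0.782428 = 0.502932
N(d₁) = 0.900667,  N(d₂) = 0.692494,  e^(−rT) = 0.864388
E₀ = V₀·N(d₁) − D·e^(−rT)·N(d₂)
   = 137.5377·0.900667 − 79.0457·0.864388·0.692494 = 76.560174
B₀ = V₀ − E₀ = 137.5377 − 76.560174 = 60.977526

B0=60.9775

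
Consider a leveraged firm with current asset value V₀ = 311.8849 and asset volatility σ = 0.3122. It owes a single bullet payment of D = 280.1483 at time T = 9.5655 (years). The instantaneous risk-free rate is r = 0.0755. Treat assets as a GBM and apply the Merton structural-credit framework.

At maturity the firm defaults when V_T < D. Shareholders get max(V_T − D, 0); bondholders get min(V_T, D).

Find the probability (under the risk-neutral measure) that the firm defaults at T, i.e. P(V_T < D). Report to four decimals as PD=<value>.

d₁ = [ln(V₀/D) + (r + σ²/2)T] / (σ√T)
   = [ln(311.8849/280.1483) + (0.0755 + 0.5·0.3122²)·9.5655] / (0.3122·√9.5655)
   = [0.107315 + 1.188364] / 0.965577 = 1.341871
d₂ = d₁ − σ√T = 1.341871 − 0.965577 = 0.376295
risk-neutral PD = N(−d₂) = N(-0.376295) = 0.353349

PD=0.3533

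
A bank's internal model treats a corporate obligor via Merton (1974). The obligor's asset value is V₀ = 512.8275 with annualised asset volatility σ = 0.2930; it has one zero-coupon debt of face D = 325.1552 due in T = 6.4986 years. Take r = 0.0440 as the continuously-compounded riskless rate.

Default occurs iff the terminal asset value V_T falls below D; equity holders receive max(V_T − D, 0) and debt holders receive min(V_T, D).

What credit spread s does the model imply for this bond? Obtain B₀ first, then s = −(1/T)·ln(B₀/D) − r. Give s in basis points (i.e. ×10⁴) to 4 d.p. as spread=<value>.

d₁ = [ln(V₀/D) + (r + σ²/2)T] / (σ√T)
   = [ln(512.8275/325.1552) + (0.0440 + 0.5·0.2930²)·6.4986] / (0.2930·√6.4986)
   = [0.455637 + 0.564888] / 0.746926 = 1.366299
d₂ = d₁ − σ√T = 1.366299 − 0.746926 = 0.619374
N(d₁) = 0.914078,  N(d₂) = 0.732165,  e^(−rT) = 0.751309
E₀ = V₀·N(d₁) − D·e^(−rT)·N(d₂)
   = 512.8275·0.914078 − 325.1552·0.751309·0.732165 = 289.902070
B₀ = V₀ − E₀ = 512.8275 − 289.902070 = 222.925430
spread = −(1/T)·ln(B₀/D) − r = −(1/6.4986)·ln(222.925430/325.1552) − 0.0440 = 0.01408409
in basis points: 0.01408409 × 10⁴ = 140.8409 bp

spread=140.8409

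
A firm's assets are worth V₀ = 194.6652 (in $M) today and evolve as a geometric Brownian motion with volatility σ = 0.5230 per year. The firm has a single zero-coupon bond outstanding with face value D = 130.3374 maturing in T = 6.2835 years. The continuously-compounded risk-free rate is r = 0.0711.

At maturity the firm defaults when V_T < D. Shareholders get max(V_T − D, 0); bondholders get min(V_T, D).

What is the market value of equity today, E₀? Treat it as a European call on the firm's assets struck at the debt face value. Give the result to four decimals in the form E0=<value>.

E0=134.4991

d₁ = [ln(V₀/D) + (r + σ²/2)T] / (σ√T)
   = [ln(194.6652/130.3374) + (0.0711 + 0.5·0.5230²)·6.2835] / (0.5230·√6.2835)
   = [0.401155 + 1.306117] / 1.310999 = 1.302267
d₂ = d₁ − σ√T = 1.302267 − 1.310999 = -0.008732
N(d₁) = 0.903587,  N(d₂) = 0.496516,  e^(−rT) = 0.639699
E₀ = V₀·N(d₁) − D·e^(−rT)·N(d₂)
   = 194.6652·0.903587 − 130.3374·0.639699·0.496516 = 134.499107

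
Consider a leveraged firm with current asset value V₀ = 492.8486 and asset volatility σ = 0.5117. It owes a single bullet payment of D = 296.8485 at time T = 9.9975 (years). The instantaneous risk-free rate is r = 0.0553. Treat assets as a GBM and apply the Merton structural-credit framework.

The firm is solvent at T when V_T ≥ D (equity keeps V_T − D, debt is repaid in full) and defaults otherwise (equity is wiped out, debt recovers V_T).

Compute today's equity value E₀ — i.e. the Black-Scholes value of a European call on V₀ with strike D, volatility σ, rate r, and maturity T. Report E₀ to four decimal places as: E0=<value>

E0=382.6199

d₁ = [ln(V₀/D) + (r + σ²/2)T] / (σ√T)
   = [ln(492.8486/296.8485) + (0.0553 + 0.5·0.5117²)·9.9975] / (0.5117·√9.9975)
   = [0.506980 + 1.861719] / 1.617935 = 1.464026
d₂ = d₁ − σ√T = 1.464026 − 1.617935 = -0.153909
N(d₁) = 0.928407,  N(d₂) = 0.438841,  e^(−rT) = 0.575301
E₀ = V₀·N(d₁) − D·e^(−rT)·N(d₂)
   = 492.8486·0.928407 − 296.8485·0.575301·0.438841 = 382.619874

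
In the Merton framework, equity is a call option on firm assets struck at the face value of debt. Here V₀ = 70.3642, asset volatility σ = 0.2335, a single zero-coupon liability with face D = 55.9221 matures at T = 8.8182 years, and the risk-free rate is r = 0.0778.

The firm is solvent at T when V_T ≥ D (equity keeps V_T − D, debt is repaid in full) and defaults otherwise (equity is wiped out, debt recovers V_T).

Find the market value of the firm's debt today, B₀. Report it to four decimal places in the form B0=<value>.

B0=26.8705

d₁ = [ln(V₀/D) + (r + σ²/2)T] / (σ√T)
   = [ln(70.3642/55.9221) + (0.0778 + 0.5·0.2335²)·8.8182] / (0.2335·√8.8182)
   = [0.229725 + 0.926450] / 0.693389 = 1.667427
d₂ = d₁ − σ√T = 1.667427 − 0.693389 = 0.974038
N(d₁) = 0.952285,  N(d₂) = 0.834981,  e^(−rT) = 0.503558
E₀ = V₀·N(d₁) − D·e^(−rT)·N(d₂)
   = 70.3642·0.952285 − 55.9221·0.503558·0.834981 = 43.493691
B₀ = V₀ − E₀ = 70.3642 − 43.493691 = 26.870509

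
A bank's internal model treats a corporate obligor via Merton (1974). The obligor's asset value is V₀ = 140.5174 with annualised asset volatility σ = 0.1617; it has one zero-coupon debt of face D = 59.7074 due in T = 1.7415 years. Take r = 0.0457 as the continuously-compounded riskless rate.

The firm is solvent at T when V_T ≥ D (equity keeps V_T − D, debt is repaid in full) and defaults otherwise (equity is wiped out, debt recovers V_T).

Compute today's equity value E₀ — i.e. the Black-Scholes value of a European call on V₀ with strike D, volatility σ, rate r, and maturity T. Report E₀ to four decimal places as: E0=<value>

d₁ = [ln(V₀/D) + (r + σ²/2)T] / (σ√T)
   = [ln(140.5174/59.7074) + (0.0457 + 0.5·0.1617²)·1.7415] / (0.1617·√1.7415)
   = [0.855875 + 0.102354] / 0.213389 = 4.490531
d₂ = d₁ − σ√T = 4.490531 − 0.213389 = 4.277142
N(d₁) = 0.999996,  N(d₂) = 0.999991,  e^(−rT) = 0.923498
E₀ = V₀·N(d₁) − D·e^(−rT)·N(d₂)
   = 140.5174·0.999996 − 59.7074·0.923498·0.999991 = 85.377753

E0=85.3778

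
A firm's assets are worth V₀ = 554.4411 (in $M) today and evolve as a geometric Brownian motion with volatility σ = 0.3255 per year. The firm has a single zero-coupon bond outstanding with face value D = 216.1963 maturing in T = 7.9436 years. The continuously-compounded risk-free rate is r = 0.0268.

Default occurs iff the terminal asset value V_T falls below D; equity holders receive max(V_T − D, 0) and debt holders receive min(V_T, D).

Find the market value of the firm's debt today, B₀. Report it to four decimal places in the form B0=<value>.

d₁ = [ln(V₀/D) + (r + σ²/2)T] / (σ√T)
   = [ln(554.4411/216.1963) + (0.0268 + 0.5·0.3255²)·7.9436] / (0.3255·√7.9436)
   = [0.941774 + 0.633702] / 0.917402 = 1.717323
d₂ = d₁ − σ√T = 1.717323 − 0.917402 = 0.799921
N(d₁) = 0.957040,  N(d₂) = 0.788122,  e^(−rT) = 0.808246
E₀ = V₀·N(d₁) − D·e^(−rT)·N(d₂)
   = 554.4411·0.957040 − 216.1963·0.808246·0.788122 = 392.905990
B₀ = V₀ − E₀ = 554.4411 − 392.905990 = 161.535110

B0=161.5351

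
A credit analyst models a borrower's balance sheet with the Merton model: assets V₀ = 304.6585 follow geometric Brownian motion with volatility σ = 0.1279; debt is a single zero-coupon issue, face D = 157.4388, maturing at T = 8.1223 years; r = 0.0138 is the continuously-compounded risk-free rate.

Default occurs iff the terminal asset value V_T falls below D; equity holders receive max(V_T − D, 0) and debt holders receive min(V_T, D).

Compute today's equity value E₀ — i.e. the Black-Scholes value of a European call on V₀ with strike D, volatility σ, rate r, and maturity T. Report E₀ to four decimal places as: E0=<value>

E0=164.3712

d₁ = [ln(V₀/D) + (r + σ²/2)T] / (σ√T)
   = [ln(304.6585/157.4388) + (0.0138 + 0.5·0.1279²)·8.1223] / (0.1279·√8.1223)
   = [0.660155 + 0.178522] / 0.364511 = 2.300829
d₂ = d₁ − σ√T = 2.300829 − 0.364511 = 1.936319
N(d₁) = 0.989299,  N(d₂) = 0.973586,  e^(−rT) = 0.893966
E₀ = V₀·N(d₁) − D·e^(−rT)·N(d₂)
   = 304.6585·0.989299 − 157.4388·0.893966·0.973586 = 164.371236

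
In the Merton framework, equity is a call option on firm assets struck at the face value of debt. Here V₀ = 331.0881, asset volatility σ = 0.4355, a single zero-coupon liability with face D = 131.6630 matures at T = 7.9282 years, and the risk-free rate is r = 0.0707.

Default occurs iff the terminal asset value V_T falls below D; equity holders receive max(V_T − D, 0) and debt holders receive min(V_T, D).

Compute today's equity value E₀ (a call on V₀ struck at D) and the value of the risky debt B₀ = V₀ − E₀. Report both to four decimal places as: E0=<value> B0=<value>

E0=265.3094 B0=65.7787

d₁ = [ln(V₀/D) + (r + σ²/2)T] / (σ√T)
   = [ln(331.0881/131.6630) + (0.0707 + 0.5·0.4355²)·7.9282] / (0.4355·√7.9282)
   = [0.922139 + 1.312356] / 1.226240 = 1.822233
d₂ = d₁ − σ√T = 1.822233 − 1.226240 = 0.595993
N(d₁) = 0.965790,  N(d₂) = 0.724410,  e^(−rT) = 0.570910
E₀ = V₀·N(d₁) − D·e^(−rT)·N(d₂)
   = 331.0881·0.965790 − 131.6630·0.570910·0.724410 = 265.309382
B₀ = V₀ − E₀ = 331.0881 − 265.309382 = 65.778718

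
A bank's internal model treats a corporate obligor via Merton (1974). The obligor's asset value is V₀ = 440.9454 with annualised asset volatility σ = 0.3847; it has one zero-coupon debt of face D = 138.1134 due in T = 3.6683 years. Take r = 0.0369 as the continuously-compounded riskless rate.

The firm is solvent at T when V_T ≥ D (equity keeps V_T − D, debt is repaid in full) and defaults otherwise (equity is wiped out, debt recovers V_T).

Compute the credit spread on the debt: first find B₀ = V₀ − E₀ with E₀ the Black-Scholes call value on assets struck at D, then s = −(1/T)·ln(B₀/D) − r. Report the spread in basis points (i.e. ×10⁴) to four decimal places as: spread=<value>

spread=58.2842

d₁ = [ln(V₀/D) + (r + σ²/2)T] / (σ√T)
   = [ln(440.9454/138.1134) + (0.0369 + 0.5·0.3847²)·3.6683] / (0.3847·√3.6683)
   = [1.160846 + 0.406804] / 0.736808 = 2.127622
d₂ = d₁ − σ√T = 2.127622 − 0.736808 = 1.390813
N(d₁) = 0.983316,  N(d₂) = 0.917859,  e^(−rT) = 0.873401
E₀ = V₀·N(d₁) − D·e^(−rT)·N(d₂)
   = 440.9454·0.983316 − 138.1134·0.873401·0.917859 = 322.868699
B₀ = V₀ − E₀ = 440.9454 − 322.868699 = 118.076701
spread = −(1/T)·ln(B₀/D) − r = −(1/3.6683)·ln(118.076701/138.1134) − 0.0369 = 0.00582842
in basis points: 0.00582842 × 10⁴ = 58.2842 bp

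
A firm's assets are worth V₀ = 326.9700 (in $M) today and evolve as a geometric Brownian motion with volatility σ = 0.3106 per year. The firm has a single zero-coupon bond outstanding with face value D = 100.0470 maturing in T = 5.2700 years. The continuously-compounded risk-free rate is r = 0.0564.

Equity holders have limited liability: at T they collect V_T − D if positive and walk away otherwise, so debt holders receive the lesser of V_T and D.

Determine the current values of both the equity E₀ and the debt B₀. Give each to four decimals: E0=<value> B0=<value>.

d₁ = [ln(V₀/D) + (r + σ²/2)T] / (σ√T)
   = [ln(326.9700/100.0470) + (0.0564 + 0.5·0.3106²)·5.2700] / (0.3106·√5.2700)
   = [1.184228 + 0.551433] / 0.713028 = 2.434211
d₂ = d₁ − σ√T = 2.434211 − 0.713028 = 1.721182
N(d₁) = 0.992538,  N(d₂) = 0.957391,  e^(−rT) = 0.742875
E₀ = V₀·N(d₁) − D·e^(−rT)·N(d₂)
   = 326.9700·0.992538 − 100.0470·0.742875·0.957391 = 253.374515
B₀ = V₀ − E₀ = 326.9700 − 253.374515 = 73.595485

E0=253.3745 B0=73.5955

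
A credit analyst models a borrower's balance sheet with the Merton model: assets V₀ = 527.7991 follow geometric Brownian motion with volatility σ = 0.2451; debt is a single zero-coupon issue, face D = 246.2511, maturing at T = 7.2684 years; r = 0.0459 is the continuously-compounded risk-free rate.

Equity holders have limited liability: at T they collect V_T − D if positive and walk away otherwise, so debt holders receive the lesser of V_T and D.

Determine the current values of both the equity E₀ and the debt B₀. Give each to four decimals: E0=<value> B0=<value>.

d₁ = [ln(V₀/D) + (r + σ²/2)T] / (σ√T)
   = [ln(527.7991/246.2511) + (0.0459 + 0.5·0.2451²)·7.2684] / (0.2451·√7.2684)
   = [0.762364 + 0.551941] / 0.660789 = 1.988993
d₂ = d₁ − σ√T = 1.988993 − 0.660789 = 1.328204
N(d₁) = 0.976649,  N(d₂) = 0.907945,  e^(−rT) = 0.716326
E₀ = V₀·N(d₁) − D·e^(−rT)·N(d₂)
   = 527.7991·0.976649 − 246.2511·0.716326·0.907945 = 355.316548
B₀ = V₀ − E₀ = 527.7991 − 355.316548 = 172.482552

E0=355.3165 B0=172.4826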